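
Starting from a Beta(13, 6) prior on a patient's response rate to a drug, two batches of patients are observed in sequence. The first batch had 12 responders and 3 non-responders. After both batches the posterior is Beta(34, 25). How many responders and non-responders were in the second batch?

Sequential conjugate updates are equivalent to a single update on the pooled data, so total successes = posterior α − prior α and total failures = posterior β − prior β.
Total across both batches: 34−13=21 responders, 25−6=19 non-responders.
Subtract the first batch: 21−12=9 responders and 19−3=16 non-responders.

9 responders and 16 non-responders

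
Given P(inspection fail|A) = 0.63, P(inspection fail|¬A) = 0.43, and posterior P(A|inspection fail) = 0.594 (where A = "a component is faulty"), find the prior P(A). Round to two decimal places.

P(A) = 0.50

In odds form, posterior odds = prior odds × likelihood ratio, so prior odds = posterior odds ÷ LR.
Posterior odds = 0.594/(1−0.594) = 1.4631. LR = 0.63/0.43 = 1.4651.
Prior odds = 1.4631/1.4651 = 0.9986, so P(A) = 0.9986/(1+0.9986) ≈ 0.50.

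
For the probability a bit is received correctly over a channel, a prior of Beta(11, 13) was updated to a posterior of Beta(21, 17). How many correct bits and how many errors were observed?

Beta is conjugate to the binomial likelihood: posterior = Beta(α+s, β+f).
Match parameters: s=21−11=10, f=17−13=4.

10 correct bits and 4 errors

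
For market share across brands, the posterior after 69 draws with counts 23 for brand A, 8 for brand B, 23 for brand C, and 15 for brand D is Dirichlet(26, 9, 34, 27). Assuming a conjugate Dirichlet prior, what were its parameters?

Dirichlet(3, 1, 11, 12)

For a Dirichlet(α) prior with multinomial counts c, the posterior is Dirichlet(α + c) componentwise.
Subtract each count from the matching posterior parameter: 26−23=3, 9−8=1, 34−23=11, 27−15=12.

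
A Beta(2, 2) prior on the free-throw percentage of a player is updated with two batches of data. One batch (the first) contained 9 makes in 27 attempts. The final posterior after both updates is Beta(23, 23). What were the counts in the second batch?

Sequential conjugate updates are equivalent to a single update on the pooled data, so total successes = posterior α − prior α and total failures = posterior β − prior β.
Total across both batches: 23−2=21 makes, 23−2=21 misses.
Subtract the first batch: 21−9=12 makes and 21−18=3 misses.

12 makes and 3 misses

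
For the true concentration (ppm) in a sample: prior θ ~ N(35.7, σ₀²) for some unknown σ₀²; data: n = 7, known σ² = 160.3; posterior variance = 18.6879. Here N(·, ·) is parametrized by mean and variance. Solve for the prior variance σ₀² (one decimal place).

σ₀² = 101.6

For the Normal–Normal model with known σ², precisions add: τ_n = τ₀ + n/σ².
So 1/σ₀² = 1/18.6879 − 7/160.3 = 0.053511 − 0.043668 = 0.009843.
Hence σ₀² = 1/0.009843 ≈ 101.6.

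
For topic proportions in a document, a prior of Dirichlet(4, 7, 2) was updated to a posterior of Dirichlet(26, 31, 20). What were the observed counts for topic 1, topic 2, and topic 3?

For a Dirichlet(α) prior with multinomial counts c, the posterior is Dirichlet(α + c) componentwise.
Counts are posterior − prior componentwise: 26−4=22, 31−7=24, 20−2=18.

counts (22, 24, 18)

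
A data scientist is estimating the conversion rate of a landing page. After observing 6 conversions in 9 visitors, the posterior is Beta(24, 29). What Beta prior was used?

Beta(18, 26)

Under Beta–binomial conjugacy the posterior parameters are (α+s, β+f).
So α = 24 − 6 = 18 and β = 29 − 3 = 26.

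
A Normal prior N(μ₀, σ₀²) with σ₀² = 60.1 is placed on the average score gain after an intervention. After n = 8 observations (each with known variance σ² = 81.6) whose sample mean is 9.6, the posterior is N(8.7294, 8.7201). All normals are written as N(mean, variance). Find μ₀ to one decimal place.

μ₀ = 3.6

With known observation variance, the Normal–Normal posterior has precision τ_n = τ₀ + n/σ² and mean μ_n = (τ₀μ₀ + (n/σ²)x̄)/τ_n.
Here τ₀ = 1/60.1 = 0.016639 and τ_data = 8/81.6 = 0.098039, so τ_n = 0.114678.
Rearranging for μ₀: μ₀ = (μ_n·τ_n − τ_data·x̄)/τ₀ = (8.7294·0.114678 − 0.098039·9.6) / 0.016639 = 0.059896/0.016639 ≈ 3.6.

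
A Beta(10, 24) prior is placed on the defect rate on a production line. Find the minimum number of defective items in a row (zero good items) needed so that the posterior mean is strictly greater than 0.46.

k = 11

After k defective items and 0 good items the posterior is Beta(10+k, 24), with mean (10+k)/(10+24+k).
Set (10+k)/(34+k) > 0.46 and solve: k > (0.46·34 − 10)/(1 − 0.46) = 10.444.
The smallest integer exceeding 10.444 is 11.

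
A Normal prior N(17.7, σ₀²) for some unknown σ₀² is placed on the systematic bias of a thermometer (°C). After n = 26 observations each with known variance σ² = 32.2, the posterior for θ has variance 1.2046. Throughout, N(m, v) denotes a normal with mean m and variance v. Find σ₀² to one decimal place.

σ₀² = 44.1

Posterior precision equals prior precision plus data precision: 1/σ_n² = 1/σ₀² + n/σ².
So 1/σ₀² = 1/1.2046 − 26/32.2 = 0.830151 − 0.807453 = 0.022698.
Hence σ₀² = 1/0.022698 ≈ 44.1.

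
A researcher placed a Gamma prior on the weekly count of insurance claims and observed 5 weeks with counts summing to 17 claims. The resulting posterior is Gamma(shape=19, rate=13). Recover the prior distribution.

Gamma(shape=2, rate=8)

Gamma–Poisson conjugacy: posterior shape = α + Σxᵢ, posterior rate = β + n.
So α = 19 − 17 = 2 and β = 13 − 5 = 8.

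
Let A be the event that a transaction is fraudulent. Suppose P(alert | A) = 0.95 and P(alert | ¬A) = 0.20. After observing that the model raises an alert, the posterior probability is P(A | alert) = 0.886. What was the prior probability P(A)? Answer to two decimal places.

P(A) = 0.62

Bayes' rule in odds form gives O(A|E) = O(A)·[P(E|A)/P(E|¬A)], hence O(A) = O(A|E)/LR.
Posterior odds = 0.886/(1−0.886) = 7.7719. LR = 0.95/0.20 = 4.7500.
Prior odds = 7.7719/4.7500 = 1.6362, so P(A) = 1.6362/(1+1.6362) ≈ 0.62.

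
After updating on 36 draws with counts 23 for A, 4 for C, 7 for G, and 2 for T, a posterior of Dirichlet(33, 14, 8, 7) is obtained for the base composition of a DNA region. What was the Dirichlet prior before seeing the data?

Dirichlet(10, 10, 1, 5)

For a Dirichlet(α) prior with multinomial counts c, the posterior is Dirichlet(α + c) componentwise.
Subtract each count from the matching posterior parameter: 33−23=10, 14−4=10, 8−7=1, 7−2=5.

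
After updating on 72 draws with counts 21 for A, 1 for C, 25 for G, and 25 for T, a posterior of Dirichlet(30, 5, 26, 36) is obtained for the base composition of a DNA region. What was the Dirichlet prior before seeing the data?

Dirichlet(9, 4, 1, 11)

For a Dirichlet(α) prior with multinomial counts c, the posterior is Dirichlet(α + c) componentwise.
Subtract each count from the matching posterior parameter: 30−21=9, 5−1=4, 26−25=1, 36−25=11.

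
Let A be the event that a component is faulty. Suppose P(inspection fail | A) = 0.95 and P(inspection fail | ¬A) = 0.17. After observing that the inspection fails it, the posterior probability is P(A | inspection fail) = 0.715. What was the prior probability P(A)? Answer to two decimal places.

In odds form, posterior odds = prior odds × likelihood ratio, so prior odds = posterior odds ÷ LR.
Posterior odds = 0.715/(1−0.715) = 2.5088. LR = 0.95/0.17 = 5.5882.
Prior odds = 2.5088/5.5882 = 0.4489, so P(A) = 0.4489/(1+0.4489) ≈ 0.31.

P(A) = 0.31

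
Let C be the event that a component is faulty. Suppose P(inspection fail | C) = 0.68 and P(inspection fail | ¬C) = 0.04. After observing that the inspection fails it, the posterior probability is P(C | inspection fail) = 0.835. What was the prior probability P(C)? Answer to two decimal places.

P(C) = 0.23

In odds form, posterior odds = prior odds × likelihood ratio, so prior odds = posterior odds ÷ LR.
Posterior odds = 0.835/(1−0.835) = 5.0606. LR = 0.68/0.04 = 17.0000.
Prior odds = 5.0606/17.0000 = 0.2977, so P(C) = 0.2977/(1+0.2977) ≈ 0.23.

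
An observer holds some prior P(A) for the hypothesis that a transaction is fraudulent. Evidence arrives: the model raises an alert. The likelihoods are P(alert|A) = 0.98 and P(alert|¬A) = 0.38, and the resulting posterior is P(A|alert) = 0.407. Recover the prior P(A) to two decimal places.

In odds form, posterior odds = prior odds × likelihood ratio, so prior odds = posterior odds ÷ LR.
Posterior odds = 0.407/(1−0.407) = 0.6863. LR = 0.98/0.38 = 2.5789.
Prior odds = 0.6863/2.5789 = 0.2661, so P(A) = 0.2661/(1+0.2661) ≈ 0.21.

P(A) = 0.21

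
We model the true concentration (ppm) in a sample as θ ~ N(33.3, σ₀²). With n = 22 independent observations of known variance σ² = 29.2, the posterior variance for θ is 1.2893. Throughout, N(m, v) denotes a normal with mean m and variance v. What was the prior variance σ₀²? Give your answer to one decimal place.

σ₀² = 45.1

Posterior precision equals prior precision plus data precision: 1/σ_n² = 1/σ₀² + n/σ².
So 1/σ₀² = 1/1.2893 − 22/29.2 = 0.775615 − 0.753425 = 0.022190.
Hence σ₀² = 1/0.022190 ≈ 45.1.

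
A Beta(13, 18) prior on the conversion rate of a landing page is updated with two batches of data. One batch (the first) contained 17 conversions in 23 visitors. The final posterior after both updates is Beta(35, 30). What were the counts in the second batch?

5 conversions and 6 bounces

Sequential conjugate updates are equivalent to a single update on the pooled data, so total successes = posterior α − prior α and total failures = posterior β − prior β.
Total across both batches: 35−13=22 conversions, 30−18=12 bounces.
Subtract the first batch: 22−17=5 conversions and 12−6=6 bounces.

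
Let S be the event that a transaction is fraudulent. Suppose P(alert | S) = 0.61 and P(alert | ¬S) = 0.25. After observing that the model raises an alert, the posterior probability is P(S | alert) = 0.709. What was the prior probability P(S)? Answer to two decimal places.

P(S) = 0.50

Bayes' rule in odds form gives O(S|E) = O(S)·[P(E|S)/P(E|¬S)], hence O(S) = O(S|E)/LR.
Posterior odds = 0.709/(1−0.709) = 2.4364. LR = 0.61/0.25 = 2.4400.
Prior odds = 2.4364/2.4400 = 0.9985, so P(S) = 0.9985/(1+0.9985) ≈ 0.50.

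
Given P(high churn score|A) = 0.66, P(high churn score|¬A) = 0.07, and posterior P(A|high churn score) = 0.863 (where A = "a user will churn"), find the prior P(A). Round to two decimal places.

P(A) = 0.40

In odds form, posterior odds = prior odds × likelihood ratio, so prior odds = posterior odds ÷ LR.
Posterior odds = 0.863/(1−0.863) = 6.2993. LR = 0.66/0.07 = 9.4286.
Prior odds = 6.2993/9.4286 = 0.6681, so P(A) = 0.6681/(1+0.6681) ≈ 0.40.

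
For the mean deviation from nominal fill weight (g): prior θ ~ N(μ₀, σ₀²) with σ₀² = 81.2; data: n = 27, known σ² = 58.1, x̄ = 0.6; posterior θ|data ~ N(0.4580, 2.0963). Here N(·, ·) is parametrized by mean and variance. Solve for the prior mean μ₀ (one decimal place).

With known observation variance, the Normal–Normal posterior has precision τ_n = τ₀ + n/σ² and mean μ_n = (τ₀μ₀ + (n/σ²)x̄)/τ_n.
Here τ₀ = 1/81.2 = 0.012315 and τ_data = 27/58.1 = 0.464716, so τ_n = 0.477031.
Rearranging for μ₀: μ₀ = (μ_n·τ_n − τ_data·x̄)/τ₀ = (0.4580·0.477031 − 0.464716·0.6) / 0.012315 = -0.060349/0.012315 ≈ -4.9.

μ₀ = -4.9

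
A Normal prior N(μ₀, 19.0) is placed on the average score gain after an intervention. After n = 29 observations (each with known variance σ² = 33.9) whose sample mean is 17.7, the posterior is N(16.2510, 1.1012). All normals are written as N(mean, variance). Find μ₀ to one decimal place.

The posterior mean is a precision-weighted average: μ_n = (τ₀μ₀ + τ_data·x̄)/(τ₀+τ_data), with τ₀=1/σ₀² and τ_data=n/σ².
Here τ₀ = 1/19.0 = 0.052632 and τ_data = 29/33.9 = 0.855457, so τ_n = 0.908089.
Rearranging for μ₀: μ₀ = (μ_n·τ_n − τ_data·x̄)/τ₀ = (16.2510·0.908089 − 0.855457·17.7) / 0.052632 = -0.384235/0.052632 ≈ -7.3.

μ₀ = -7.3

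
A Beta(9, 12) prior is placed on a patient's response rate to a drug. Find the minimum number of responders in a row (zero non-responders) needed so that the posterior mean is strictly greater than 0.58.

k = 8

After k responders and 0 non-responders the posterior is Beta(9+k, 12), with mean (9+k)/(9+12+k).
Set (9+k)/(21+k) > 0.58 and solve: k > (0.58·21 − 9)/(1 − 0.58) = 7.571.
The smallest integer exceeding 7.571 is 8, and checking k=8: (17)/(29) = 0.5862 > 0.58.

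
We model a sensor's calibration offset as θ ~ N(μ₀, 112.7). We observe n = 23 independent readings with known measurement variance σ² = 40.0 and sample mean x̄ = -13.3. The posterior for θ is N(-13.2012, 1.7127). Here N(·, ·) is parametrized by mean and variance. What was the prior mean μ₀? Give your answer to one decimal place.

μ₀ = -6.8

The posterior mean is a precision-weighted average: μ_n = (τ₀μ₀ + τ_data·x̄)/(τ₀+τ_data), with τ₀=1/σ₀² and τ_data=n/σ².
Here τ₀ = 1/112.7 = 0.008873 and τ_data = 23/40.0 = 0.575000, so τ_n = 0.583873.
Rearranging for μ₀: μ₀ = (μ_n·τ_n − τ_data·x̄)/τ₀ = (-13.2012·0.583873 − 0.575000·-13.3) / 0.008873 = -0.060324/0.008873 ≈ -6.8.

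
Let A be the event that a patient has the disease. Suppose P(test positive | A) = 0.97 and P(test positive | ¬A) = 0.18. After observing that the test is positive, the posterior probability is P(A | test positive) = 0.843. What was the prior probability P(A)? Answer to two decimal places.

In odds form, posterior odds = prior odds × likelihood ratio, so prior odds = posterior odds ÷ LR.
Posterior odds = 0.843/(1−0.843) = 5.3694. LR = 0.97/0.18 = 5.3889.
Prior odds = 5.3694/5.3889 = 0.9964, so P(A) = 0.9964/(1+0.9964) ≈ 0.50.

P(A) = 0.50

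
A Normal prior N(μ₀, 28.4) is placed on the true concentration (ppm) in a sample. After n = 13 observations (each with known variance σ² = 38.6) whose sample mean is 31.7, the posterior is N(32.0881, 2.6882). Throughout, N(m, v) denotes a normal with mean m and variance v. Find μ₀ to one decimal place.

The posterior mean is a precision-weighted average: μ_n = (τ₀μ₀ + τ_data·x̄)/(τ₀+τ_data), with τ₀=1/σ₀² and τ_data=n/σ².
Here τ₀ = 1/28.4 = 0.035211 and τ_data = 13/38.6 = 0.336788, so τ_n = 0.371999.
Rearranging for μ₀: μ₀ = (μ_n·τ_n − τ_data·x̄)/τ₀ = (32.0881·0.371999 − 0.336788·31.7) / 0.035211 = 1.260562/0.035211 ≈ 35.8.

μ₀ = 35.8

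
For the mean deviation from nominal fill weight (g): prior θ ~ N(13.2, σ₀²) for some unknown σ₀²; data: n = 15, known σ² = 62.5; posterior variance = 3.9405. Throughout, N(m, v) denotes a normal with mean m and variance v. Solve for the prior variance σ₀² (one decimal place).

σ₀² = 72.6

For the Normal–Normal model with known σ², precisions add: τ_n = τ₀ + n/σ².
So 1/σ₀² = 1/3.9405 − 15/62.5 = 0.253775 − 0.240000 = 0.013775.
Hence σ₀² = 1/0.013775 ≈ 72.6.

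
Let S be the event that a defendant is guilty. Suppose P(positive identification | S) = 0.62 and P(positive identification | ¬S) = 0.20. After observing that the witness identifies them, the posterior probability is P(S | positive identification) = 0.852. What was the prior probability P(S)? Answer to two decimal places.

P(S) = 0.65

In odds form, posterior odds = prior odds × likelihood ratio, so prior odds = posterior odds ÷ LR.
Posterior odds = 0.852/(1−0.852) = 5.7568. LR = 0.62/0.20 = 3.1000.
Prior odds = 5.7568/3.1000 = 1.8570, so P(S) = 1.8570/(1+1.8570) ≈ 0.65.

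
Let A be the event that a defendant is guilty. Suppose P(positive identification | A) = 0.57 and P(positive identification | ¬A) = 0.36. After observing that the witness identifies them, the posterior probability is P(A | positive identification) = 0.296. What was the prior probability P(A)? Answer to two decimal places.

Bayes' rule in odds form gives O(A|E) = O(A)·[P(E|A)/P(E|¬A)], hence O(A) = O(A|E)/LR.
Posterior odds = 0.296/(1−0.296) = 0.4205. LR = 0.57/0.36 = 1.5833.
Prior odds = 0.4205/1.5833 = 0.2656, so P(A) = 0.2656/(1+0.2656) ≈ 0.21.

P(A) = 0.21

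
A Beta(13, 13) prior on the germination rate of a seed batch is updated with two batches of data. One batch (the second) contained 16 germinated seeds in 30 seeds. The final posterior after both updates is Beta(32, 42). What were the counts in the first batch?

3 germinated seeds and 15 non-germinating seeds

Because Beta–binomial updating is additive in the counts, the combined data contributed (α_post−α_prior, β_post−β_prior) successes and failures.
Total across both batches: 32−13=19 germinated seeds, 42−13=29 non-germinating seeds.
Subtract the second batch: 19−16=3 germinated seeds and 29−14=15 non-germinating seeds.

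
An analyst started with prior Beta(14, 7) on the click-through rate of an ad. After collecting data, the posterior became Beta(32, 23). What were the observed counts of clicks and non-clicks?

A Beta(α, β) prior with s successes and f failures in binomial data gives a Beta(α+s, β+f) posterior.
So s = 32 − 14 = 18 and f = 23 − 7 = 16.

18 clicks and 16 non-clicks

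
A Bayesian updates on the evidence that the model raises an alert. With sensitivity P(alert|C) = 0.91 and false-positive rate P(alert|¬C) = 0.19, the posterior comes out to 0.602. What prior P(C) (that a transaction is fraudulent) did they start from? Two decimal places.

P(C) = 0.24

In odds form, posterior odds = prior odds × likelihood ratio, so prior odds = posterior odds ÷ LR.
Posterior odds = 0.602/(1−0.602) = 1.5126. LR = 0.91/0.19 = 4.7895.
Prior odds = 1.5126/4.7895 = 0.3158, so P(C) = 0.3158/(1+0.3158) ≈ 0.24.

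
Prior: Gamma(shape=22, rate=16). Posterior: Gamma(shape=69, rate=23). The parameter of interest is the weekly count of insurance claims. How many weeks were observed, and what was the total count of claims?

n = 7 weeks with total 47 claims

Gamma–Poisson conjugacy: posterior shape = α + Σxᵢ, posterior rate = β + n.
Matching: Σxᵢ = 69 − 22 = 47 and n = 23 − 16 = 7.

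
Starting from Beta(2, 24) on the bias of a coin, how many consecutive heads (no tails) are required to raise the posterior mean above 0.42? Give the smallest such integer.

After k heads and 0 tails the posterior is Beta(2+k, 24), with mean (2+k)/(2+24+k).
Set (2+k)/(26+k) > 0.42 and solve: k > (0.42·26 − 2)/(1 − 0.42) = 15.379.
The smallest integer exceeding 15.379 is 16.

k = 16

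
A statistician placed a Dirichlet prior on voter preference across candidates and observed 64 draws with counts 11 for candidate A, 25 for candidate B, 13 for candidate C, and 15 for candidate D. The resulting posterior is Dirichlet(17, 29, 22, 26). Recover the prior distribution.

Dirichlet(6, 4, 9, 11)

For a Dirichlet(α) prior with multinomial counts c, the posterior is Dirichlet(α + c) componentwise.
Subtract each count from the matching posterior parameter: 17−11=6, 29−25=4, 22−13=9, 26−15=11.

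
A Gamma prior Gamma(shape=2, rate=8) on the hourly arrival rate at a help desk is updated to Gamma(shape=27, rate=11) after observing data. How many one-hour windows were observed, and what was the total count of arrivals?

A Gamma(α, β) prior (rate parametrization) on a Poisson rate with n observations summing to S gives posterior Gamma(α+S, β+n).
Matching: Σxᵢ = 27 − 2 = 25 and n = 11 − 8 = 3.

n = 3 one-hour windows with total 25 arrivals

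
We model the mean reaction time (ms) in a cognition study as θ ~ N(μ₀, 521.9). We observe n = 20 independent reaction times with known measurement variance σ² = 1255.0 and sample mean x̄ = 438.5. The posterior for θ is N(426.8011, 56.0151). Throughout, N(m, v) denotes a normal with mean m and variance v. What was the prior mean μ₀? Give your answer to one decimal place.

μ₀ = 329.5

The posterior mean is a precision-weighted average: μ_n = (τ₀μ₀ + τ_data·x̄)/(τ₀+τ_data), with τ₀=1/σ₀² and τ_data=n/σ².
Here τ₀ = 1/521.9 = 0.001916 and τ_data = 20/1255.0 = 0.015936, so τ_n = 0.017852.
Rearranging for μ₀: μ₀ = (μ_n·τ_n − τ_data·x̄)/τ₀ = (426.8011·0.017852 − 0.015936·438.5) / 0.001916 = 0.631317/0.001916 ≈ 329.5.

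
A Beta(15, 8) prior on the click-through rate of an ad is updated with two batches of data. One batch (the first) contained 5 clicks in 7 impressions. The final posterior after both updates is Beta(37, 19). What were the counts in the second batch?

17 clicks and 9 non-clicks

Because Beta–binomial updating is additive in the counts, the combined data contributed (α_post−α_prior, β_post−β_prior) successes and failures.
Total across both batches: 37−15=22 clicks, 19−8=11 non-clicks.
Subtract the first batch: 22−5=17 clicks and 11−2=9 non-clicks.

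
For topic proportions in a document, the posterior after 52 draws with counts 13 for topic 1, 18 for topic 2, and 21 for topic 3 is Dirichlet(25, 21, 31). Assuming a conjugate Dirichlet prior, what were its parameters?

For a Dirichlet(α) prior with multinomial counts c, the posterior is Dirichlet(α + c) componentwise.
Subtract each count from the matching posterior parameter: 25−13=12, 21−18=3, 31−21=10.

Dirichlet(12, 3, 10)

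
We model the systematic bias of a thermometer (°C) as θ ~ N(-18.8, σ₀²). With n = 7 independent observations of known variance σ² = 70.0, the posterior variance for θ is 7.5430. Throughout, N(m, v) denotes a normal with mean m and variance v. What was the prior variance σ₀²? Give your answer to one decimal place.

Posterior precision equals prior precision plus data precision: 1/σ_n² = 1/σ₀² + n/σ².
So 1/σ₀² = 1/7.5430 − 7/70.0 = 0.132573 − 0.100000 = 0.032573.
Hence σ₀² = 1/0.032573 ≈ 30.7.

σ₀² = 30.7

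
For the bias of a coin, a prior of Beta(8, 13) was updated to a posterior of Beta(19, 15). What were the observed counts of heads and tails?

11 heads and 2 tails

Under Beta–binomial conjugacy the posterior parameters are (α+s, β+f).
So s = 19 − 8 = 11 and f = 15 − 13 = 2.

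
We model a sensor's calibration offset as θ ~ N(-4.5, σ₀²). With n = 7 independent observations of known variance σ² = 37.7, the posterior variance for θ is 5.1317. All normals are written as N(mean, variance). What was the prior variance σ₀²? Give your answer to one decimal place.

σ₀² = 108.8

Posterior precision equals prior precision plus data precision: 1/σ_n² = 1/σ₀² + n/σ².
So 1/σ₀² = 1/5.1317 − 7/37.7 = 0.194867 − 0.185676 = 0.009191.
Hence σ₀² = 1/0.009191 ≈ 108.8.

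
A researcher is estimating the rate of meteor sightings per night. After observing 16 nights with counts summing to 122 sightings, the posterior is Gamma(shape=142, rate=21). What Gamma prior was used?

Gamma–Poisson conjugacy: posterior shape = α + Σxᵢ, posterior rate = β + n.
So α = 142 − 122 = 20 and β = 21 − 16 = 5.

Gamma(shape=20, rate=5)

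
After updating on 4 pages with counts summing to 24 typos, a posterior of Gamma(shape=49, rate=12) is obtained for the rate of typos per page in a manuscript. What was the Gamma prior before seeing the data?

Gamma(shape=25, rate=8)

Gamma–Poisson conjugacy: posterior shape = α + Σxᵢ, posterior rate = β + n.
So α = 49 − 24 = 25 and β = 12 − 4 = 8.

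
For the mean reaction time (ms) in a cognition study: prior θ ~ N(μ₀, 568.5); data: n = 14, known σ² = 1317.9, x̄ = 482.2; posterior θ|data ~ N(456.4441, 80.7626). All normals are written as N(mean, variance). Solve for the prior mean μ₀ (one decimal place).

The posterior mean is a precision-weighted average: μ_n = (τ₀μ₀ + τ_data·x̄)/(τ₀+τ_data), with τ₀=1/σ₀² and τ_data=n/σ².
Here τ₀ = 1/568.5 = 0.001759 and τ_data = 14/1317.9 = 0.010623, so τ_n = 0.012382.
Rearranging for μ₀: μ₀ = (μ_n·τ_n − τ_data·x̄)/τ₀ = (456.4441·0.012382 − 0.010623·482.2) / 0.001759 = 0.529280/0.001759 ≈ 300.9.

μ₀ = 300.9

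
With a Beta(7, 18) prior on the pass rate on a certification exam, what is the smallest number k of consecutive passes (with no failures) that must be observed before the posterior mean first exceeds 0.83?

k = 81

After k passes and 0 failures the posterior is Beta(7+k, 18), with mean (7+k)/(7+18+k).
Set (7+k)/(25+k) > 0.83 and solve: k > (0.83·25 − 7)/(1 − 0.83) = 80.882.
The smallest integer exceeding 80.882 is 81.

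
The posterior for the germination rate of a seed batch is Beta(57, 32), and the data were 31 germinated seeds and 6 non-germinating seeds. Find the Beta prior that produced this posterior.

A Beta(a, b) prior with s successes and f failures in binomial data gives a Beta(a+s, b+f) posterior.
So a = 57 − 31 = 26 and b = 32 − 6 = 26.

Beta(26, 26)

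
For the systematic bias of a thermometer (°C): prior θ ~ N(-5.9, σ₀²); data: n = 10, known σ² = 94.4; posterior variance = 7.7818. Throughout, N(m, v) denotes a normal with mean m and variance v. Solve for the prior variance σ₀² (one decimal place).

For the Normal–Normal model with known σ², precisions add: τ_n = τ₀ + n/σ².
So 1/σ₀² = 1/7.7818 − 10/94.4 = 0.128505 − 0.105932 = 0.022573.
Hence σ₀² = 1/0.022573 ≈ 44.3.

σ₀² = 44.3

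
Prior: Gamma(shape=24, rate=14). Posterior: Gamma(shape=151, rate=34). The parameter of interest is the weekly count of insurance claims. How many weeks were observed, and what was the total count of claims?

n = 20 weeks with total 127 claims

A Gamma(α, β) prior (rate parametrization) on a Poisson rate with n observations summing to S gives posterior Gamma(α+S, β+n).
Matching: Σxᵢ = 151 − 24 = 127 and n = 34 − 14 = 20.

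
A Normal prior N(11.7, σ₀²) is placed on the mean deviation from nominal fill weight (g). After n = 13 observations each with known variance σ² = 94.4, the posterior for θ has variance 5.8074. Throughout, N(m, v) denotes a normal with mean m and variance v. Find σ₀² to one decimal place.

σ₀² = 29.0

Posterior precision equals prior precision plus data precision: 1/σ_n² = 1/σ₀² + n/σ².
So 1/σ₀² = 1/5.8074 − 13/94.4 = 0.172194 − 0.137712 = 0.034482.
Hence σ₀² = 1/0.034482 ≈ 29.0.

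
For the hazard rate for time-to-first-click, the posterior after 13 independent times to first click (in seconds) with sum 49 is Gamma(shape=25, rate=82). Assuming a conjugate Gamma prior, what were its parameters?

For an exponential likelihood with a Gamma(α, β) prior on the rate, n observations with total T give posterior Gamma(α+n, β+T).
So α = 25 − 13 = 12 and β = 82 − 49 = 33.

Gamma(shape=12, rate=33)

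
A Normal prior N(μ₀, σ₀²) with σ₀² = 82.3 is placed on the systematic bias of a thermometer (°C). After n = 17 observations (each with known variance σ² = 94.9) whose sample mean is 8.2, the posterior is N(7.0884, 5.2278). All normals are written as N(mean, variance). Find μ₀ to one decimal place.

With known observation variance, the Normal–Normal posterior has precision τ_n = τ₀ + n/σ² and mean μ_n = (τ₀μ₀ + (n/σ²)x̄)/τ_n.
Here τ₀ = 1/82.3 = 0.012151 and τ_data = 17/94.9 = 0.179136, so τ_n = 0.191287.
Rearranging for μ₀: μ₀ = (μ_n·τ_n − τ_data·x̄)/τ₀ = (7.0884·0.191287 − 0.179136·8.2) / 0.012151 = -0.112996/0.012151 ≈ -9.3.

μ₀ = -9.3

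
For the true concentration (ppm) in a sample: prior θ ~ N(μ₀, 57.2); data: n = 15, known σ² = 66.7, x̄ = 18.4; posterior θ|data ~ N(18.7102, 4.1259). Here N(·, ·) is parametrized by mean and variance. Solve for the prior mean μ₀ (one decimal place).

μ₀ = 22.7

With known observation variance, the Normal–Normal posterior has precision τ_n = τ₀ + n/σ² and mean μ_n = (τ₀μ₀ + (n/σ²)x̄)/τ_n.
Here τ₀ = 1/57.2 = 0.017483 and τ_data = 15/66.7 = 0.224888, so τ_n = 0.242371.
Rearranging for μ₀: μ₀ = (μ_n·τ_n − τ_data·x̄)/τ₀ = (18.7102·0.242371 − 0.224888·18.4) / 0.017483 = 0.396871/0.017483 ≈ 22.7.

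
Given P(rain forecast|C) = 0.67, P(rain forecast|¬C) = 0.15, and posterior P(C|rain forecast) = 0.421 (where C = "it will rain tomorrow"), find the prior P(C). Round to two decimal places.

P(C) = 0.14

In odds form, posterior odds = prior odds × likelihood ratio, so prior odds = posterior odds ÷ LR.
Posterior odds = 0.421/(1−0.421) = 0.7271. LR = 0.67/0.15 = 4.4667.
Prior odds = 0.7271/4.4667 = 0.1628, so P(C) = 0.1628/(1+0.1628) ≈ 0.14.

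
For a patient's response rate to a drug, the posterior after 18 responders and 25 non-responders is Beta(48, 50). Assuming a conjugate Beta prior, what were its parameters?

A Beta(α, β) prior with s successes and f failures in binomial data gives a Beta(α+s, β+f) posterior.
Subtract the data counts: 48−18=30, 50−25=25.

Beta(30, 25)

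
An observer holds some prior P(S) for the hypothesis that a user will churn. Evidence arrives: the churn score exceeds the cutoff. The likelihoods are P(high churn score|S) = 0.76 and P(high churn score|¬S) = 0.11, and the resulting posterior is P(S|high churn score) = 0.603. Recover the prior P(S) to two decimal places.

In odds form, posterior odds = prior odds × likelihood ratio, so prior odds = posterior odds ÷ LR.
Posterior odds = 0.603/(1−0.603) = 1.5189. LR = 0.76/0.11 = 6.9091.
Prior odds = 1.5189/6.9091 = 0.2198, so P(S) = 0.2198/(1+0.2198) ≈ 0.18.

P(S) = 0.18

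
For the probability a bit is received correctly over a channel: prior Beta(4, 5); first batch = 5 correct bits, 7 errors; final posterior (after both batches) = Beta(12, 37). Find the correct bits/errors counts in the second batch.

Because Beta–binomial updating is additive in the counts, the combined data contributed (α_post−α_prior, β_post−β_prior) successes and failures.
Total across both batches: 12−4=8 correct bits, 37−5=32 errors.
Subtract the first batch: 8−5=3 correct bits and 32−7=25 errors.

3 correct bits and 25 errors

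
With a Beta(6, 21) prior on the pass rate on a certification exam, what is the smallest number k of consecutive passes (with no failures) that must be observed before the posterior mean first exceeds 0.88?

After k passes and 0 failures the posterior is Beta(6+k, 21), with mean (6+k)/(6+21+k).
Set (6+k)/(27+k) > 0.88 and solve: k > (0.88·27 − 6)/(1 − 0.88) = 148.000.
The smallest integer exceeding 148.000 is 149, and checking k=149: (155)/(176) = 0.8807 > 0.88.

k = 149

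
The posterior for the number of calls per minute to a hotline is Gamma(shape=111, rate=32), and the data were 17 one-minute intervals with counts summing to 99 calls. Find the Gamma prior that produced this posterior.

Gamma(shape=12, rate=15)

A Gamma(α, β) prior (rate parametrization) on a Poisson rate with n observations summing to S gives posterior Gamma(α+S, β+n).
So α = 111 − 99 = 12 and β = 32 − 17 = 15.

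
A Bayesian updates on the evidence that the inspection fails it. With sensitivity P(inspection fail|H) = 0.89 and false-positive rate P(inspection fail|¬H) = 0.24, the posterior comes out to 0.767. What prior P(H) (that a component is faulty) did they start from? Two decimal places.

In odds form, posterior odds = prior odds × likelihood ratio, so prior odds = posterior odds ÷ LR.
Posterior odds = 0.767/(1−0.767) = 3.2918. LR = 0.89/0.24 = 3.7083.
Prior odds = 3.2918/3.7083 = 0.8877, so P(H) = 0.8877/(1+0.8877) ≈ 0.47.

P(H) = 0.47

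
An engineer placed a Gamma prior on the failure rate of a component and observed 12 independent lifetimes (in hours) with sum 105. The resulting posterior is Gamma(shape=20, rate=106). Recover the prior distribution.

Gamma(shape=8, rate=1)

Gamma–exponential conjugacy: posterior shape = α + n, posterior rate = β + Σtᵢ.
So α = 20 − 12 = 8 and β = 106 − 105 = 1.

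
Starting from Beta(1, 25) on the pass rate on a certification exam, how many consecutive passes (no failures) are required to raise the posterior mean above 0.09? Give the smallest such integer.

k = 2

After k passes and 0 failures the posterior is Beta(1+k, 25), with mean (1+k)/(1+25+k).
Set (1+k)/(26+k) > 0.09 and solve: k > (0.09·26 − 1)/(1 − 0.09) = 1.473.
The smallest integer exceeding 1.473 is 2.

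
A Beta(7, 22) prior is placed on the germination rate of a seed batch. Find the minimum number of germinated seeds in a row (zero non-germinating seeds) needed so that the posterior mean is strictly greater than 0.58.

After k germinated seeds and 0 non-germinating seeds the posterior is Beta(7+k, 22), with mean (7+k)/(7+22+k).
Set (7+k)/(29+k) > 0.58 and solve: k > (0.58·29 − 7)/(1 − 0.58) = 23.381.
The smallest integer exceeding 23.381 is 24.

k = 24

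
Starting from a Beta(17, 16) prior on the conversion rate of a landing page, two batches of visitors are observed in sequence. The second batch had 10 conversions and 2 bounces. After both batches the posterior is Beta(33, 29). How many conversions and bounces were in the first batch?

Because Beta–binomial updating is additive in the counts, the combined data contributed (α_post−α_prior, β_post−β_prior) successes and failures.
Total across both batches: 33−17=16 conversions, 29−16=13 bounces.
Subtract the second batch: 16−10=6 conversions and 13−2=11 bounces.

6 conversions and 11 bounces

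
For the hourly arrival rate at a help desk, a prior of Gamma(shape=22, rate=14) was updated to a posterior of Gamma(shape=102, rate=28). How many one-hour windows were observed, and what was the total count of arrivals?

n = 14 one-hour windows with total 80 arrivals

A Gamma(α, β) prior (rate parametrization) on a Poisson rate with n observations summing to S gives posterior Gamma(α+S, β+n).
Matching: Σxᵢ = 102 − 22 = 80 and n = 28 − 14 = 14.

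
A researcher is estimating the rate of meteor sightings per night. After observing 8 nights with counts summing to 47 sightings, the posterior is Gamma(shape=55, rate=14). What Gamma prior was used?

Gamma(shape=8, rate=6)

Gamma–Poisson conjugacy: posterior shape = α + Σxᵢ, posterior rate = β + n.
So α = 55 − 47 = 8 and β = 14 − 8 = 6.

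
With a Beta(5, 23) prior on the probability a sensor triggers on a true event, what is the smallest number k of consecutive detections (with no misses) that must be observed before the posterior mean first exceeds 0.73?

After k detections and 0 misses the posterior is Beta(5+k, 23), with mean (5+k)/(5+23+k).
Set (5+k)/(28+k) > 0.73 and solve: k > (0.73·28 − 5)/(1 − 0.73) = 57.185.
The smallest integer exceeding 57.185 is 58, and checking k=58: (63)/(86) = 0.7326 > 0.73.

k = 58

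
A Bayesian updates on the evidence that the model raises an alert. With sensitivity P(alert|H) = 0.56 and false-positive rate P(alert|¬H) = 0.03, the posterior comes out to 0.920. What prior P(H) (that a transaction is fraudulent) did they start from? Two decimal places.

In odds form, posterior odds = prior odds × likelihood ratio, so prior odds = posterior odds ÷ LR.
Posterior odds = 0.920/(1−0.920) = 11.5000. LR = 0.56/0.03 = 18.6667.
Prior odds = 11.5000/18.6667 = 0.6161, so P(H) = 0.6161/(1+0.6161) ≈ 0.38.

P(H) = 0.38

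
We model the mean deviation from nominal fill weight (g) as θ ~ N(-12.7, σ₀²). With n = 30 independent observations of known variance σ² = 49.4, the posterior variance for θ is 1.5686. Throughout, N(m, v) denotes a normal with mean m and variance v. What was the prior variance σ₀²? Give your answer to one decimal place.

For the Normal–Normal model with known σ², precisions add: τ_n = τ₀ + n/σ².
So 1/σ₀² = 1/1.5686 − 30/49.4 = 0.637511 − 0.607287 = 0.030224.
Hence σ₀² = 1/0.030224 ≈ 33.1.

σ₀² = 33.1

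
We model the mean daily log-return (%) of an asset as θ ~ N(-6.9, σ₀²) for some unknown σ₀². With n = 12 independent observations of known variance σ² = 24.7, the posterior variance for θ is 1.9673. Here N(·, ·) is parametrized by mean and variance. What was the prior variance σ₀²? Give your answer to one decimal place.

For the Normal–Normal model with known σ², precisions add: τ_n = τ₀ + n/σ².
So 1/σ₀² = 1/1.9673 − 12/24.7 = 0.508311 − 0.485830 = 0.022481.
Hence σ₀² = 1/0.022481 ≈ 44.5.

σ₀² = 44.5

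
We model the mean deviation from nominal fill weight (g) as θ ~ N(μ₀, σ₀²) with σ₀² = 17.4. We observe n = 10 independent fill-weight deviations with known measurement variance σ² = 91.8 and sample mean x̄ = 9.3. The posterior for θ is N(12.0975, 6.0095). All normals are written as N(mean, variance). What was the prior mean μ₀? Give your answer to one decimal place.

The posterior mean is a precision-weighted average: μ_n = (τ₀μ₀ + τ_data·x̄)/(τ₀+τ_data), with τ₀=1/σ₀² and τ_data=n/σ².
Here τ₀ = 1/17.4 = 0.057471 and τ_data = 10/91.8 = 0.108932, so τ_n = 0.166403.
Rearranging for μ₀: μ₀ = (μ_n·τ_n − τ_data·x̄)/τ₀ = (12.0975·0.166403 − 0.108932·9.3) / 0.057471 = 0.999993/0.057471 ≈ 17.4.

μ₀ = 17.4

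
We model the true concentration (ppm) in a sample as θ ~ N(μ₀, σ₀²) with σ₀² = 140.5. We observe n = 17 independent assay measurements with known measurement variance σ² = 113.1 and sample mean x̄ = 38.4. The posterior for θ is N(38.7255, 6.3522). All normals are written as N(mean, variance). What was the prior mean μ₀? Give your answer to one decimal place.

The posterior mean is a precision-weighted average: μ_n = (τ₀μ₀ + τ_data·x̄)/(τ₀+τ_data), with τ₀=1/σ₀² and τ_data=n/σ².
Here τ₀ = 1/140.5 = 0.007117 and τ_data = 17/113.1 = 0.150309, so τ_n = 0.157426.
Rearranging for μ₀: μ₀ = (μ_n·τ_n − τ_data·x̄)/τ₀ = (38.7255·0.157426 − 0.150309·38.4) / 0.007117 = 0.324535/0.007117 ≈ 45.6.

μ₀ = 45.6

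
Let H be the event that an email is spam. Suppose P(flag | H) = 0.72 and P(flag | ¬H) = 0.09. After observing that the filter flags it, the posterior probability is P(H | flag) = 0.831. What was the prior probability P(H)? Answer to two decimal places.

Bayes' rule in odds form gives O(H|E) = O(H)·[P(E|H)/P(E|¬H)], hence O(H) = O(H|E)/LR.
Posterior odds = 0.831/(1−0.831) = 4.9172. LR = 0.72/0.09 = 8.0000.
Prior odds = 4.9172/8.0000 = 0.6147, so P(H) = 0.6147/(1+0.6147) ≈ 0.38.

P(H) = 0.38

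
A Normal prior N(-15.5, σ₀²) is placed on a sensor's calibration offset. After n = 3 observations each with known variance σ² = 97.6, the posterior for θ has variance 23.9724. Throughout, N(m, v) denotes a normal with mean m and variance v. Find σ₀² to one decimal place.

σ₀² = 91.1

For the Normal–Normal model with known σ², precisions add: τ_n = τ₀ + n/σ².
So 1/σ₀² = 1/23.9724 − 3/97.6 = 0.041715 − 0.030738 = 0.010977.
Hence σ₀² = 1/0.010977 ≈ 91.1.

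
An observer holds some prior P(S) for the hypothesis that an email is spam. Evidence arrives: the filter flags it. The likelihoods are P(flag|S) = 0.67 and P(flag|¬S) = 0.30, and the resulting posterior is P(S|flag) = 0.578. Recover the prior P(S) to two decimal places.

P(S) = 0.38

Bayes' rule in odds form gives O(S|E) = O(S)·[P(E|S)/P(E|¬S)], hence O(S) = O(S|E)/LR.
Posterior odds = 0.578/(1−0.578) = 1.3697. LR = 0.67/0.30 = 2.2333.
Prior odds = 1.3697/2.2333 = 0.6133, so P(S) = 0.6133/(1+0.6133) ≈ 0.38.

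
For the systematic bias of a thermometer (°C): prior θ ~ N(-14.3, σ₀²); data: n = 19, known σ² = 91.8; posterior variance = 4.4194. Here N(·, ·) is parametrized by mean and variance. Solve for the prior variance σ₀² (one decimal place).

For the Normal–Normal model with known σ², precisions add: τ_n = τ₀ + n/σ².
So 1/σ₀² = 1/4.4194 − 19/91.8 = 0.226275 − 0.206972 = 0.019303.
Hence σ₀² = 1/0.019303 ≈ 51.8.

σ₀² = 51.8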